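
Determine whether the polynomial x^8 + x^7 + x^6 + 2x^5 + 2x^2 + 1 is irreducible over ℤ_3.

Yes

Write h(x) = x^8 + x^7 + x^6 + 2x^5 + 2x^2 + 1.
Check for roots in ℤ_3: h(0) = 1; h(1) = 2; h(2) = 2.
No roots, so no linear factors.
Monic irreducibles of degree 2 over GF(3): x^2 + 1, x^2 + x + 2, x^2 + 2x + 2.
None of them divide h (all give nonzero remainder).
Degree-3 irreducible divisors: test the 8 monic irreducibles of degree 3 over GF(3).
None of them divide h (all give nonzero remainder).
Degree-4 irreducible divisors: test the 18 monic irreducibles of degree 4 over GF(3).
None of them divide h (all give nonzero remainder).
No irreducible factor of degree ≤ 4 exists, so h is irreducible over GF(3).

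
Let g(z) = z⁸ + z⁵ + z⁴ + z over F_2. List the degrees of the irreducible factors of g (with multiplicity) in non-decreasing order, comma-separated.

1, 1, 1, 1, 1, 1, 2

Roots in F_2: g(0) = 0 → root; g(1) = 0 → root.
Linear factors from roots: (z), (z + 1).
Complete factorization: g(z) = (z)·(z + 1)^5·(z² + z + 1).
Factor degrees with multiplicity: 1 + 1 + 1 + 1 + 1 + 1 + 2 = 8.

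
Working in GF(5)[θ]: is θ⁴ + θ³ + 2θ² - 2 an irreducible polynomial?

No

Write g(θ) = θ⁴ + θ³ + 2θ² - 2.
Check for roots in GF(5): g(0) = 3; g(1) = 2; g(2) = 0 → root; g(3) = 4; g(4) = 0 → root.
g(2) = 0, so (θ − 2) divides g(θ); g is reducible.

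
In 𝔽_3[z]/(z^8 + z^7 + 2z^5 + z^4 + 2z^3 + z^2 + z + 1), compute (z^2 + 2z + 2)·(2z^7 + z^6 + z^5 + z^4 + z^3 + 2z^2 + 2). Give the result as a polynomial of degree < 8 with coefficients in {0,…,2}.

z^7 + z^6 + 2z^4 + z^3 + z^2 + 2z + 1

Multiply in 𝔽_3[z]: (z^2 + 2z + 2)·(2z^7 + z^6 + z^5 + z^4 + z^3 + 2z^2 + 2) = 2z^9 + 2z^8 + z^7 + 2z^6 + 2z^5 + z + 1.
Reduce using z^8 ≡ 2z^7 + z^5 + 2z^4 + z^3 + 2z^2 + 2z + 2 (mod z^8 + z^7 + 2z^5 + z^4 + 2z^3 + z^2 + z + 1).
Reduced: z^7 + z^6 + 2z^4 + z^3 + z^2 + 2z + 1.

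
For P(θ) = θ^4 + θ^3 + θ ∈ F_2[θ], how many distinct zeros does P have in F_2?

Evaluate at each of the 2 elements of F_2:
P(0) = 0 → root; P(1) = 1.
Roots: {0}.

1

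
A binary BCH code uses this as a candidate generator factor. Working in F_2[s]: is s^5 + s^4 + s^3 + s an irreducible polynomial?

No

Write f(s) = s^5 + s^4 + s^3 + s.
Check for roots in F_2: f(0) = 0 → root; f(1) = 0 → root.
f(0) = 0, so (s) divides f(s); f is reducible.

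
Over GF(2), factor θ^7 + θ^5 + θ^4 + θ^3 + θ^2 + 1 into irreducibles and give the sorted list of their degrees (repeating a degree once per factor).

1, 2, 2, 2

Write h(θ) = θ^7 + θ^5 + θ^4 + θ^3 + θ^2 + 1.
Roots in GF(2): h(0) = 1; h(1) = 0 → root.
Linear factors from roots: (θ + 1).
Complete factorization: h(θ) = (θ + 1)·(θ^2 + θ + 1)^3.
Factor degrees with multiplicity: 1 + 2 + 2 + 2 = 7.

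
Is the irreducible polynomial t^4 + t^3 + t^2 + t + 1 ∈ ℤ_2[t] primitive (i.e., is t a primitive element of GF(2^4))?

Write f(t) = t^4 + t^3 + t^2 + t + 1.
|GF(2^4)^×| = 2^4 − 1 = 15. Prime factorization: 15 = 3·5.
f is primitive ⇔ t has order 15 in GF(2)[t]/(f), i.e. t^(15/q) ≠ 1 for each prime q | 15.
t^(5) mod f = 1
t^(3) mod f = t^3.
Since t^(5) = 1, the order of t divides 5 < 15; not primitive.

No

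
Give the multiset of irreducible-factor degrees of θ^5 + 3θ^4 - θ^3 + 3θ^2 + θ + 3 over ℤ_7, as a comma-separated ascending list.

Write g(θ) = θ^5 + 3θ^4 - θ^3 + 3θ^2 + θ + 3.
Complete factorization: g(θ) = (θ^5 + 3θ^4 - θ^3 + 3θ^2 + θ + 3).
Factor degrees with multiplicity: 5 = 5.

5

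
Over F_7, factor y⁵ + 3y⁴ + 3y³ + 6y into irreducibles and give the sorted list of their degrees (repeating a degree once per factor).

1, 1, 3

Write h(y) = y⁵ + 3y⁴ + 3y³ + 6y.
Linear factors from roots: (y), (y + 1).
Complete factorization: h(y) = (y)·(y + 1)·(y³ + 2y² + y + 6).
Factor degrees with multiplicity: 1 + 1 + 3 = 5.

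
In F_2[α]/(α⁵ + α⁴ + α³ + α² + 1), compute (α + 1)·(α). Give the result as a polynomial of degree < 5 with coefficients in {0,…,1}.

α^2 + α

Multiply in F_2[α]: (α + 1)·(α) = α² + α.
Reduced: α² + α.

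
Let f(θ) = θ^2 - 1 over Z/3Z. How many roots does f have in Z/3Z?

Evaluate at each of the 3 elements of Z/3Z:
f(0) = 2; f(1) = 0 → root; f(2) = 0 → root.
Roots: {1, 2}.

2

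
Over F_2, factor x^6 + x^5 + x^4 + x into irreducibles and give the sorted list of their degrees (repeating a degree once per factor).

1, 1, 1, 3

Write h(x) = x^6 + x^5 + x^4 + x.
Roots in F_2: h(0) = 0 → root; h(1) = 0 → root.
Linear factors from roots: (x), (x + 1).
Complete factorization: h(x) = (x)·(x + 1)^2·(x^3 + x^2 + 1).
Factor degrees with multiplicity: 1 + 1 + 1 + 3 = 6.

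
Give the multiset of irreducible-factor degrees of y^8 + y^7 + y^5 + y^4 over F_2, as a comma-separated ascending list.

Write g(y) = y^8 + y^7 + y^5 + y^4.
Roots in F_2: g(0) = 0 → root; g(1) = 0 → root.
Linear factors from roots: (y), (y + 1).
Complete factorization: g(y) = (y + 1)^2·(y)^4·(y^2 + y + 1).
Factor degrees with multiplicity: 1 + 1 + 1 + 1 + 1 + 1 + 2 = 8.

1, 1, 1, 1, 1, 1, 2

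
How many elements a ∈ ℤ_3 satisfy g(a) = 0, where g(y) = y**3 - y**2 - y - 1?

0

Evaluate at each of the 3 elements of ℤ_3:
g(0) = 2; g(1) = 1; g(2) = 1.
No element is a root.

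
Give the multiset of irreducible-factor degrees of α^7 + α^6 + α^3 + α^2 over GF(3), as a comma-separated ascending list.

Write g(α) = α^7 + α^6 + α^3 + α^2.
Roots in GF(3): g(0) = 0 → root; g(1) = 1; g(2) = 0 → root.
Linear factors from roots: (α), (α + 1).
Complete factorization: g(α) = (α + 1)·(α)^2·(α^2 + α + 2)·(α^2 + 2α + 2).
Factor degrees with multiplicity: 1 + 1 + 1 + 2 + 2 = 7.

1, 1, 1, 2, 2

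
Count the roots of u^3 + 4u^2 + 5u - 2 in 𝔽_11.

Write f(u) = u^3 + 4u^2 + 5u - 2.
Evaluate at each of the 11 elements of 𝔽_11:
f(0) = 9; f(1) = 8; f(2) = 10; f(3) = 10; f(4) = 3; f(5) = 6; f(6) = 3; f(7) = 0 → root; f(8) = 3; f(9) = 7; f(10) = 7.
Roots: {7}.

1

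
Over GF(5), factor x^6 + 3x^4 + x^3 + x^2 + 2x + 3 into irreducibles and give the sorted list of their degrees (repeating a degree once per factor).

Write h(x) = x^6 + 3x^4 + x^3 + x^2 + 2x + 3.
Roots in GF(5): h(0) = 3; h(1) = 1; h(2) = 1; h(3) = 2; h(4) = 0 → root.
Linear factors from roots: (x + 1).
Complete factorization: h(x) = (x + 1)^2·(x^2 + 2)·(x^2 + 3x + 4).
Factor degrees with multiplicity: 1 + 1 + 2 + 2 = 6.

1, 1, 2, 2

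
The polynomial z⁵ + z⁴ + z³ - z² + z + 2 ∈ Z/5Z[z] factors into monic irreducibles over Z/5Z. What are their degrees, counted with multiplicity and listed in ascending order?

1, 2, 2

Write h(z) = z⁵ + z⁴ + z³ - z² + z + 2.
Roots in Z/5Z: h(0) = 2; h(1) = 0 → root; h(2) = 1; h(3) = 2; h(4) = 4.
Linear factors from roots: (z - 1).
Complete factorization: h(z) = (z - 1)·(z² - 2z - 1)·(z² - z + 2).
Factor degrees with multiplicity: 1 + 2 + 2 = 5.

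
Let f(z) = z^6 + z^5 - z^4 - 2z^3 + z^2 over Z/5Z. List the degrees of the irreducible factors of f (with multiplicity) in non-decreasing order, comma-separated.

Roots in Z/5Z: f(0) = 0 → root; f(1) = 0 → root; f(2) = 3; f(3) = 1; f(4) = 2.
Linear factors from roots: (z), (z - 1).
Complete factorization: f(z) = (z - 1)·(z)^2·(z^3 + 2z^2 + z - 1).
Factor degrees with multiplicity: 1 + 1 + 1 + 3 = 6.

1, 1, 1, 3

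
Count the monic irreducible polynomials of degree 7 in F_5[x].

By the necklace-counting formula, N_5(7) = (1/7) Σ_{d|7} μ(7/d)·5^d.
Divisors of 7: 1, 7; μ(7/d) for each: -1, 1.
Σ = − 5^1 + 5^7 = 78120.
N = 78120/7 = 11160.

11160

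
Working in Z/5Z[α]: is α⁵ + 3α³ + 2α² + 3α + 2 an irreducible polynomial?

Yes

Write h(α) = α⁵ + 3α³ + 2α² + 3α + 2.
Check for roots in Z/5Z: h(0) = 2; h(1) = 1; h(2) = 2; h(3) = 3; h(4) = 2.
No roots, so no linear factors.
Degree-2 irreducible divisors: test the 10 monic irreducibles of degree 2 over GF(5).
None of them divide h (all give nonzero remainder).
No irreducible factor of degree ≤ 2 exists, so h is irreducible over GF(5).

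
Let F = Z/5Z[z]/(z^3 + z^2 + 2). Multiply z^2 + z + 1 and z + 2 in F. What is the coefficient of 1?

0

Multiply in Z/5Z[z]: (z^2 + z + 1)·(z + 2) = z^3 + 3z^2 + 3z + 2.
Reduce using z^3 ≡ 4z^2 + 3 (mod z^3 + z^2 + 2).
Reduced: 2z^2 + 3z.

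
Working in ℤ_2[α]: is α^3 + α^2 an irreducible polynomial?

No

Write P(α) = α^3 + α^2.
Check for roots in ℤ_2: P(0) = 0 → root; P(1) = 0 → root.
P(0) = 0, so (α) divides P(α); P is reducible.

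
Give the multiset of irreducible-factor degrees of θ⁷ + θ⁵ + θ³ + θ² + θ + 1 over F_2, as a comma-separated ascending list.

Write h(θ) = θ⁷ + θ⁵ + θ³ + θ² + θ + 1.
Roots in F_2: h(0) = 1; h(1) = 0 → root.
Linear factors from roots: (θ + 1).
Complete factorization: h(θ) = (θ + 1)^2·(θ² + θ + 1)·(θ³ + θ² + 1).
Factor degrees with multiplicity: 1 + 1 + 2 + 3 = 7.

1, 1, 2, 3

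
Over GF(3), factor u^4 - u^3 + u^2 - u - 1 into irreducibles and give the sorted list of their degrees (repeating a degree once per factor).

1, 3

Write h(u) = u^4 - u^3 + u^2 - u - 1.
Roots in GF(3): h(0) = 2; h(1) = 2; h(2) = 0 → root.
Linear factors from roots: (u + 1).
Complete factorization: h(u) = (u + 1)·(u^3 + u^2 - 1).
Factor degrees with multiplicity: 1 + 3 = 4.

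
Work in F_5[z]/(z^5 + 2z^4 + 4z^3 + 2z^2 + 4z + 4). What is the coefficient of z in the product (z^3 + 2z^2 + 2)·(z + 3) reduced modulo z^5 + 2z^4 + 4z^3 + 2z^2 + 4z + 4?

2

Multiply in F_5[z]: (z^3 + 2z^2 + 2)·(z + 3) = z^4 + z^2 + 2z + 1.
Reduced: z^4 + z^2 + 2z + 1.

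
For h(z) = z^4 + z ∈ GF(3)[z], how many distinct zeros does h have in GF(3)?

Evaluate at each of the 3 elements of GF(3):
h(0) = 0 → root; h(1) = 2; h(2) = 0 → root.
Roots: {0, 2}.

2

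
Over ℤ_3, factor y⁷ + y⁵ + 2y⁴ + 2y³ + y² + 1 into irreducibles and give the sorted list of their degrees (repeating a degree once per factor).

1, 3, 3

Write h(y) = y⁷ + y⁵ + 2y⁴ + 2y³ + y² + 1.
Roots in ℤ_3: h(0) = 1; h(1) = 2; h(2) = 0 → root.
Linear factors from roots: (y + 1).
Complete factorization: h(y) = (y + 1)·(y³ + 2y + 1)·(y³ + 2y² + 1).
Factor degrees with multiplicity: 1 + 3 + 3 = 7.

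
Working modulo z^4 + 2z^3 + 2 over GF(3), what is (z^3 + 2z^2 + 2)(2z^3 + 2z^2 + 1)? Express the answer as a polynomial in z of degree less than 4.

Multiply in GF(3)[z]: (z^3 + 2z^2 + 2)·(2z^3 + 2z^2 + 1) = 2z^6 + z^4 + 2z^3 + 2.
Reduce using z^4 ≡ z^3 + 1 (mod z^4 + 2z^3 + 2).
Reduced: 2z^3 + 2z^2 + 2z + 2.

2z^3 + 2z^2 + 2z + 2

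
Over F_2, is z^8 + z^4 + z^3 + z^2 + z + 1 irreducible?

Write m(z) = z^8 + z^4 + z^3 + z^2 + z + 1.
Check for roots in F_2: m(0) = 1; m(1) = 0 → root.
m(1) = 0, so (z − 1) divides m(z); m is reducible.

No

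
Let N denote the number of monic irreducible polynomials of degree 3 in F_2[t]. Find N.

The number of monic irreducibles of degree 3 over GF(2) is (1/3)·Σ_{d∣3} μ(3/d) 2^d.
Divisors of 3: 1, 3; μ(3/d) for each: -1, 1.
Σ = − 2^1 + 2^3 = 6.
N = 6/3 = 2.

2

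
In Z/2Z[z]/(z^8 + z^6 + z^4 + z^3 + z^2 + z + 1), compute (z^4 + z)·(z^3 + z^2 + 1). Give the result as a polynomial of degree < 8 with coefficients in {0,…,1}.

z^7 + z^6 + z^3 + z

Multiply in Z/2Z[z]: (z^4 + z)·(z^3 + z^2 + 1) = z^7 + z^6 + z^3 + z.
Reduced: z^7 + z^6 + z^3 + z.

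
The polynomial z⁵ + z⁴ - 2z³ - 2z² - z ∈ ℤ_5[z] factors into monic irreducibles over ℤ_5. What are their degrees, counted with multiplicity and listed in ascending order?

1, 2, 2

Write h(z) = z⁵ + z⁴ - 2z³ - 2z² - z.
Roots in ℤ_5: h(0) = 0 → root; h(1) = 2; h(2) = 2; h(3) = 4; h(4) = 1.
Linear factors from roots: (z).
Complete factorization: h(z) = (z)·(z² + 2z - 1)·(z² - z + 1).
Factor degrees with multiplicity: 1 + 2 + 2 = 5.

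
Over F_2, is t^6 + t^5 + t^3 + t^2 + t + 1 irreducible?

No

Write g(t) = t^6 + t^5 + t^3 + t^2 + t + 1.
Check for roots in F_2: g(0) = 1; g(1) = 0 → root.
g(1) = 0, so (t − 1) divides g(t); g is reducible.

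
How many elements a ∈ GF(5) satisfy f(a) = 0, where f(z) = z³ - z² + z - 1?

3

Evaluate at each of the 5 elements of GF(5):
f(0) = 4; f(1) = 0 → root; f(2) = 0 → root; f(3) = 0 → root; f(4) = 1.
Roots: {1, 2, 3}.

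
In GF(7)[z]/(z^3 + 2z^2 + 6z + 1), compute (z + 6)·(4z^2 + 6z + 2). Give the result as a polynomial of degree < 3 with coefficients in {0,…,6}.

Multiply in GF(7)[z]: (z + 6)·(4z^2 + 6z + 2) = 4z^3 + 2z^2 + 3z + 5.
Reduce using z^3 ≡ 5z^2 + z + 6 (mod z^3 + 2z^2 + 6z + 1).
Reduced: z^2 + 1.

z^2 + 1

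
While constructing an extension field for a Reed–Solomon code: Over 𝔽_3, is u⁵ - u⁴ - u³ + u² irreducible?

Write f(u) = u⁵ - u⁴ - u³ + u².
Check for roots in 𝔽_3: f(0) = 0 → root; f(1) = 0 → root; f(2) = 0 → root.
f(0) = 0, so (u) divides f(u); f is reducible.

No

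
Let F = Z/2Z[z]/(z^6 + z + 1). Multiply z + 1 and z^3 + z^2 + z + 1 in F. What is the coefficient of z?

Multiply in Z/2Z[z]: (z + 1)·(z^3 + z^2 + z + 1) = z^4 + 1.
Reduced: z^4 + 1.

0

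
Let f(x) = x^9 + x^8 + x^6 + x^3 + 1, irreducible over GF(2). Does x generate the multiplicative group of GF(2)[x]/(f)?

No

|GF(2^9)^×| = 2^9 − 1 = 511. Prime factorization: 511 = 7·73.
f is primitive ⇔ x has order 511 in GF(2)[x]/(f), i.e. x^(511/q) ≠ 1 for each prime q | 511.
x^(73) mod f = 1
x^(7) mod f = x^7.
Since x^(73) = 1, the order of x divides 73 < 511; not primitive.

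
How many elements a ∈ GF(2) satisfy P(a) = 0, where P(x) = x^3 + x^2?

2

Evaluate at each of the 2 elements of GF(2):
P(0) = 0 → root; P(1) = 0 → root.
Roots: {0, 1}.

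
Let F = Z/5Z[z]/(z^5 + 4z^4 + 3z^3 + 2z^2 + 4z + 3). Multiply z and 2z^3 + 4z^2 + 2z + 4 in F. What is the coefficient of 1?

0

Multiply in Z/5Z[z]: (z)·(2z^3 + 4z^2 + 2z + 4) = 2z^4 + 4z^3 + 2z^2 + 4z.
Reduced: 2z^4 + 4z^3 + 2z^2 + 4z.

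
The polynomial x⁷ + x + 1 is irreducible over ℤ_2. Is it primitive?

Yes

Write f(x) = x⁷ + x + 1.
|GF(2^7)^×| = 2^7 − 1 = 127. Prime factorization: 127 = 127.
f is primitive ⇔ x has order 127 in GF(2)[x]/(f), i.e. x^(127/q) ≠ 1 for each prime q | 127.
x^(1) mod f = x.
None equal 1, so x has full order 127; f is primitive.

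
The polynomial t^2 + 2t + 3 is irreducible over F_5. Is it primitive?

Write f(t) = t^2 + 2t + 3.
|GF(5^2)^×| = 5^2 − 1 = 24. Prime factorization: 24 = 2^3·3.
f is primitive ⇔ t has order 24 in GF(5)[t]/(f), i.e. t^(24/q) ≠ 1 for each prime q | 24.
t^(12) mod f = 4.
t^(8) mod f = 4t + 1.
None equal 1, so t has full order 24; f is primitive.

Yes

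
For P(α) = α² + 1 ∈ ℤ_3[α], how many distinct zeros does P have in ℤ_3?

Evaluate at each of the 3 elements of ℤ_3:
P(0) = 1; P(1) = 2; P(2) = 2.
No element is a root.

0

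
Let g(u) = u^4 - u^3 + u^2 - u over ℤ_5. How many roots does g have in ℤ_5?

4

Evaluate at each of the 5 elements of ℤ_5:
g(0) = 0 → root; g(1) = 0 → root; g(2) = 0 → root; g(3) = 0 → root; g(4) = 4.
Roots: {0, 1, 2, 3}.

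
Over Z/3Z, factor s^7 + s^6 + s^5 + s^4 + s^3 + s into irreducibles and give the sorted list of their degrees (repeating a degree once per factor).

Write g(s) = s^7 + s^6 + s^5 + s^4 + s^3 + s.
Roots in Z/3Z: g(0) = 0 → root; g(1) = 0 → root; g(2) = 1.
Linear factors from roots: (s), (s - 1).
Complete factorization: g(s) = (s)·(s - 1)·(s^2 + 1)·(s^3 - s^2 - s - 1).
Factor degrees with multiplicity: 1 + 1 + 2 + 3 = 7.

1, 1, 2, 3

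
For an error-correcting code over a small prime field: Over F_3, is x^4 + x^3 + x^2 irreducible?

No

Write m(x) = x^4 + x^3 + x^2.
Check for roots in F_3: m(0) = 0 → root; m(1) = 0 → root; m(2) = 1.
m(0) = 0, so (x) divides m(x); m is reducible.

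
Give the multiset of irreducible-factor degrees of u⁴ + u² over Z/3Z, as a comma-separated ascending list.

1, 1, 2

Write h(u) = u⁴ + u².
Roots in Z/3Z: h(0) = 0 → root; h(1) = 2; h(2) = 2.
Linear factors from roots: (u).
Complete factorization: h(u) = (u)^2·(u² + 1).
Factor degrees with multiplicity: 1 + 1 + 2 = 4.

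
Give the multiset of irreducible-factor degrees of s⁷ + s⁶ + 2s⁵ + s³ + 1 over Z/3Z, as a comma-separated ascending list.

1, 2, 2, 2

Write h(s) = s⁷ + s⁶ + 2s⁵ + s³ + 1.
Roots in Z/3Z: h(0) = 1; h(1) = 0 → root; h(2) = 1.
Linear factors from roots: (s + 2).
Complete factorization: h(s) = (s + 2)·(s² + 2s + 2)·(s² + 1)^2.
Factor degrees with multiplicity: 1 + 2 + 2 + 2 = 7.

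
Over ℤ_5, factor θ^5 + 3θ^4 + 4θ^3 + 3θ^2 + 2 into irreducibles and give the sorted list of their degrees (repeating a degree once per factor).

Write f(θ) = θ^5 + 3θ^4 + 4θ^3 + 3θ^2 + 2.
Roots in ℤ_5: f(0) = 2; f(1) = 3; f(2) = 1; f(3) = 3; f(4) = 3.
Complete factorization: f(θ) = (θ^5 + 3θ^4 + 4θ^3 + 3θ^2 + 2).
Factor degrees with multiplicity: 5 = 5.

5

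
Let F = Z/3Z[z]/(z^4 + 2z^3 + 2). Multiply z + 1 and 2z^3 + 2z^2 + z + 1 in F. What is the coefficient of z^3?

Multiply in Z/3Z[z]: (z + 1)·(2z^3 + 2z^2 + z + 1) = 2z^4 + z^3 + 2z + 1.
Reduce using z^4 ≡ z^3 + 1 (mod z^4 + 2z^3 + 2).
Reduced: 2z.

0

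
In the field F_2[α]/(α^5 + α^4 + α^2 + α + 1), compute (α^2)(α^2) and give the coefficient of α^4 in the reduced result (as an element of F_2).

1

Multiply in F_2[α]: (α^2)·(α^2) = α^4.
Reduced: α^4.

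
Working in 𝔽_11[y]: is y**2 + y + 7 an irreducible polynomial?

Write m(y) = y**2 + y + 7.
Check each element of 𝔽_11 for a root: m(0)=7, m(1)=9, m(2)=2, m(3)=8, m(4)=5, m(5)=4, m(6)=5, m(7)=8, m(8)=2, m(9)=9, m(10)=7.
No roots. A degree-2 polynomial over a field with no linear factor is irreducible.

Yes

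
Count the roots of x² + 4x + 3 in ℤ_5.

Write h(x) = x² + 4x + 3.
Evaluate at each of the 5 elements of ℤ_5:
h(0) = 3; h(1) = 3; h(2) = 0 → root; h(3) = 4; h(4) = 0 → root.
Roots: {2, 4}.

2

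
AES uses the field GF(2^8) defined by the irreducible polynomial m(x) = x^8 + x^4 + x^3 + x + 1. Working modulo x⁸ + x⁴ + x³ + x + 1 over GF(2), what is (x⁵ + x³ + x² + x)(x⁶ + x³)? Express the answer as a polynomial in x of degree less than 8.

x^4 + x^3 + x^2 + x

Multiply in GF(2)[x]: (x⁵ + x³ + x² + x)·(x⁶ + x³) = x¹¹ + x⁹ + x⁷ + x⁶ + x⁵ + x⁴.
Reduce using x⁸ ≡ x⁴ + x³ + x + 1 (mod x⁸ + x⁴ + x³ + x + 1).
Reduced: x⁴ + x³ + x² + x.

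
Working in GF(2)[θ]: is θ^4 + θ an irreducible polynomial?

No

Write g(θ) = θ^4 + θ.
Check for roots in GF(2): g(0) = 0 → root; g(1) = 0 → root.
g(0) = 0, so (θ) divides g(θ); g is reducible.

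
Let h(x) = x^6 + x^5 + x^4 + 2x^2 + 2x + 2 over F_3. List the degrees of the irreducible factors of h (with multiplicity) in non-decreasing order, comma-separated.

Roots in F_3: h(0) = 2; h(1) = 0 → root; h(2) = 0 → root.
Linear factors from roots: (x + 2), (x + 1).
Complete factorization: h(x) = (x + 1)·(x + 2)^3·(x^2 + 1).
Factor degrees with multiplicity: 1 + 1 + 1 + 1 + 2 = 6.

1, 1, 1, 1, 2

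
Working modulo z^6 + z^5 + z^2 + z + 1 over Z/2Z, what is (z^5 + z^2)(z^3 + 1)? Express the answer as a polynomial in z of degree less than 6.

z^5 + z^4 + 1

Multiply in Z/2Z[z]: (z^5 + z^2)·(z^3 + 1) = z^8 + z^2.
Reduce using z^6 ≡ z^5 + z^2 + z + 1 (mod z^6 + z^5 + z^2 + z + 1).
Reduced: z^5 + z^4 + 1.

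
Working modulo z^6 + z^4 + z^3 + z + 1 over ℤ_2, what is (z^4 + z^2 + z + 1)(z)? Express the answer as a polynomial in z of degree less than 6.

Multiply in ℤ_2[z]: (z^4 + z^2 + z + 1)·(z) = z^5 + z^3 + z^2 + z.
Reduced: z^5 + z^3 + z^2 + z.

z^5 + z^3 + z^2 + z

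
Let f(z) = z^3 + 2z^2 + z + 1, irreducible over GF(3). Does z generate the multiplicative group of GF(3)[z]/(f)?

Yes

|GF(3^3)^×| = 3^3 − 1 = 26. Prime factorization: 26 = 2·13.
f is primitive ⇔ z has order 26 in GF(3)[z]/(f), i.e. z^(26/q) ≠ 1 for each prime q | 26.
z^(13) mod f = 2.
z^(2) mod f = z^2.
None equal 1, so z has full order 26; f is primitive.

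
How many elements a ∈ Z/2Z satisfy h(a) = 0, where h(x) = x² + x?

2

Evaluate at each of the 2 elements of Z/2Z:
h(0) = 0 → root; h(1) = 0 → root.
Roots: {0, 1}.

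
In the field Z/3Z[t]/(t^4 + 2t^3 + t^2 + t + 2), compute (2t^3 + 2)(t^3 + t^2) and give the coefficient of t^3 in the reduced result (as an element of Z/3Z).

Multiply in Z/3Z[t]: (2t^3 + 2)·(t^3 + t^2) = 2t^6 + 2t^5 + 2t^3 + 2t^2.
Reduce using t^4 ≡ t^3 + 2t^2 + 2t + 1 (mod t^4 + 2t^3 + t^2 + t + 2).
Reduced: t^3 + t^2 + 2t + 2.

1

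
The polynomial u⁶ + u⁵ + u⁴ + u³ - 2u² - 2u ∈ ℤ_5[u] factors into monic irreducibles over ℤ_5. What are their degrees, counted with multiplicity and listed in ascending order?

1, 1, 1, 1, 2

Write h(u) = u⁶ + u⁵ + u⁴ + u³ - 2u² - 2u.
Roots in ℤ_5: h(0) = 0 → root; h(1) = 0 → root; h(2) = 3; h(3) = 1; h(4) = 0 → root.
Linear factors from roots: (u), (u - 1), (u + 1).
Complete factorization: h(u) = (u)·(u - 1)·(u + 1)^2·(u² + 2).
Factor degrees with multiplicity: 1 + 1 + 1 + 1 + 2 = 6.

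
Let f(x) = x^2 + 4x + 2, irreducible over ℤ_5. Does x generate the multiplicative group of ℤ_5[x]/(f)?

Yes

|GF(5^2)^×| = 5^2 − 1 = 24. Prime factorization: 24 = 2^3·3.
f is primitive ⇔ x has order 24 in GF(5)[x]/(f), i.e. x^(24/q) ≠ 1 for each prime q | 24.
x^(12) mod f = 4.
x^(8) mod f = 2x + 1.
None equal 1, so x has full order 24; f is primitive.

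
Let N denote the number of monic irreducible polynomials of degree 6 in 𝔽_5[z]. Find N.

2580

By the necklace-counting formula, N_5(6) = (1/6) Σ_{d|6} μ(6/d)·5^d.
Divisors of 6: 1, 2, 3, 6; μ(6/d) for each: 1, -1, -1, 1.
Σ = 5^1 − 5^2 − 5^3 + 5^6 = 15480.
N = 15480/6 = 2580.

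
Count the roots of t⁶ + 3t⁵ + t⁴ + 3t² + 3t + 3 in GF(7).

Write g(t) = t⁶ + 3t⁵ + t⁴ + 3t² + 3t + 3.
Evaluate at each of the 7 elements of GF(7):
g(0) = 3; g(1) = 0 → root; g(2) = 1; g(3) = 3; g(4) = 4; g(5) = 0 → root; g(6) = 2.
Roots: {1, 5}.

2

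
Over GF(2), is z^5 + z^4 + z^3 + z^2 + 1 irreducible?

Yes

Write P(z) = z^5 + z^4 + z^3 + z^2 + 1.
Check for roots in GF(2): P(0) = 1; P(1) = 1.
No roots, so no linear factors.
Monic irreducibles of degree 2 over GF(2): z^2 + z + 1.
None of them divide P (all give nonzero remainder).
No irreducible factor of degree ≤ 2 exists, so P is irreducible over GF(2).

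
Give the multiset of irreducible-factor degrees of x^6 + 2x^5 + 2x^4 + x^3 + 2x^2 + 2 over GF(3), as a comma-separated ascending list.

6

Write h(x) = x^6 + 2x^5 + 2x^4 + x^3 + 2x^2 + 2.
Roots in GF(3): h(0) = 2; h(1) = 1; h(2) = 1.
Complete factorization: h(x) = (x^6 + 2x^5 + 2x^4 + x^3 + 2x^2 + 2).
Factor degrees with multiplicity: 6 = 6.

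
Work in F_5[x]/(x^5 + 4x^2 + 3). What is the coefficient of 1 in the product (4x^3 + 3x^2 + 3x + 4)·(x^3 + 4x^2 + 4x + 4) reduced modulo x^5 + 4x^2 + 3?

4

Multiply in F_5[x]: (4x^3 + 3x^2 + 3x + 4)·(x^3 + 4x^2 + 4x + 4) = 4x^6 + 4x^5 + x^4 + 4x^3 + 3x + 1.
Reduce using x^5 ≡ x^2 + 2 (mod x^5 + 4x^2 + 3).
Reduced: x^4 + 3x^3 + 4x^2 + x + 4.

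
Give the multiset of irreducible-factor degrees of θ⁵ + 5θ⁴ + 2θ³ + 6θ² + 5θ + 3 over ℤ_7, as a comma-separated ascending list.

1, 2, 2

Write f(θ) = θ⁵ + 5θ⁴ + 2θ³ + 6θ² + 5θ + 3.
Linear factors from roots: (θ + 2).
Complete factorization: f(θ) = (θ + 2)·(θ² + θ + 6)·(θ² + 2θ + 2).
Factor degrees with multiplicity: 1 + 2 + 2 = 5.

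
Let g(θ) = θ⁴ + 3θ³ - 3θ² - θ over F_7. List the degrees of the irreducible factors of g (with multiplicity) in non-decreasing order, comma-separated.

Linear factors from roots: (θ), (θ - 1).
Complete factorization: g(θ) = (θ)·(θ - 1)·(θ² - 3θ + 1).
Factor degrees with multiplicity: 1 + 1 + 2 = 4.

1, 1, 2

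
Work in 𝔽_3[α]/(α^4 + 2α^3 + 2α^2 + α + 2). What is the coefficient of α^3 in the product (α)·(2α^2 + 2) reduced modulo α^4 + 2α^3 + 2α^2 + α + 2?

Multiply in 𝔽_3[α]: (α)·(2α^2 + 2) = 2α^3 + 2α.
Reduced: 2α^3 + 2α.

2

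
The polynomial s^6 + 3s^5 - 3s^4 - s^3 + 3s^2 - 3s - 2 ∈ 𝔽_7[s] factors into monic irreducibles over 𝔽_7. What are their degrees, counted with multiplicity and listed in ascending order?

1, 1, 1, 1, 2

Write g(s) = s^6 + 3s^5 - 3s^4 - s^3 + 3s^2 - 3s - 2.
Linear factors from roots: (s - 3), (s + 3), (s + 2), (s + 1).
Complete factorization: g(s) = (s + 1)·(s + 2)·(s + 3)·(s - 3)·(s^2 - 3).
Factor degrees with multiplicity: 1 + 1 + 1 + 1 + 2 = 6.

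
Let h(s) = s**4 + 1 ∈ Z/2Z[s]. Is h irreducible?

No

Check for roots in Z/2Z: h(0) = 1; h(1) = 0 → root.
h(1) = 0, so (s − 1) divides h(s); h is reducible.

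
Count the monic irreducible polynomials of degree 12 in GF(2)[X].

Gauss's count: N_{2}(12) = (1/12) Σ_{d|12} μ(12/d)·2^d.
Divisors of 12: 1, 2, 3, 4, 6, 12; μ(12/d) for each: 0, 1, 0, -1, -1, 1.
Σ = 2^2 − 2^4 − 2^6 + 2^12 = 4020.
N = 4020/12 = 335.

335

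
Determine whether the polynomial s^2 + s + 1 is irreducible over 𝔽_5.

Yes

Write P(s) = s^2 + s + 1.
Check for roots in 𝔽_5: P(0) = 1; P(1) = 3; P(2) = 2; P(3) = 3; P(4) = 1.
No roots. A degree-2 polynomial over a field with no linear factor is irreducible.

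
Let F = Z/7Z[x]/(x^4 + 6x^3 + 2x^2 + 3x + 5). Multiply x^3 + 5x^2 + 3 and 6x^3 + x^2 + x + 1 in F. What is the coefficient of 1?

Multiply in Z/7Z[x]: (x^3 + 5x^2 + 3)·(6x^3 + x^2 + x + 1) = 6x^6 + 3x^5 + 6x^4 + 3x^3 + x^2 + 3x + 3.
Reduce using x^4 ≡ x^3 + 5x^2 + 4x + 2 (mod x^4 + 6x^3 + 2x^2 + 3x + 5).
Reduced: 5x^3 + x^2 + 5x + 2.

2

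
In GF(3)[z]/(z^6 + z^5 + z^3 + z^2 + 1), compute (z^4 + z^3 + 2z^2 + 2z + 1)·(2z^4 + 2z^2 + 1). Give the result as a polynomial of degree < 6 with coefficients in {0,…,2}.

Multiply in GF(3)[z]: (z^4 + z^3 + 2z^2 + 2z + 1)·(2z^4 + 2z^2 + 1) = 2z^8 + 2z^7 + z^4 + 2z^3 + z^2 + 2z + 1.
Reduce using z^6 ≡ 2z^5 + 2z^3 + 2z^2 + 2 (mod z^6 + z^5 + z^3 + z^2 + 1).
Reduced: z^5 + 2z^4 + 2z^3 + 2z^2 + 2z + 1.

z^5 + 2z^4 + 2z^3 + 2z^2 + 2z + 1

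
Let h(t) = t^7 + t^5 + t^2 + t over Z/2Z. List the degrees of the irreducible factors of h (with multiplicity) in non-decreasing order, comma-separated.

Roots in Z/2Z: h(0) = 0 → root; h(1) = 0 → root.
Linear factors from roots: (t), (t + 1).
Complete factorization: h(t) = (t)·(t + 1)·(t^2 + t + 1)·(t^3 + t + 1).
Factor degrees with multiplicity: 1 + 1 + 2 + 3 = 7.

1, 1, 2, 3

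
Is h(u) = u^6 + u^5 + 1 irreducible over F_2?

Yes

Check for roots in F_2: h(0) = 1; h(1) = 1.
No roots, so no linear factors.
Monic irreducibles of degree 2 over GF(2): u^2 + u + 1.
None of them divide h (all give nonzero remainder).
Monic irreducibles of degree 3 over GF(2): u^3 + u + 1, u^3 + u^2 + 1.
None of them divide h (all give nonzero remainder).
No irreducible factor of degree ≤ 3 exists, so h is irreducible over GF(2).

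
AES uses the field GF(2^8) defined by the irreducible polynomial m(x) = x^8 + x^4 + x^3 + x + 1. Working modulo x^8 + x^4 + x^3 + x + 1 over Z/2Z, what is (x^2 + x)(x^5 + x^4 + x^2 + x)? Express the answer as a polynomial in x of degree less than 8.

Multiply in Z/2Z[x]: (x^2 + x)·(x^5 + x^4 + x^2 + x) = x^7 + x^5 + x^4 + x^2.
Reduced: x^7 + x^5 + x^4 + x^2.

x^7 + x^5 + x^4 + x^2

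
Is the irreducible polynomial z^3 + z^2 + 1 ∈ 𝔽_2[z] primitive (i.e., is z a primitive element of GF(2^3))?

Yes

Write f(z) = z^3 + z^2 + 1.
|GF(2^3)^×| = 2^3 − 1 = 7. Prime factorization: 7 = 7.
f is primitive ⇔ z has order 7 in GF(2)[z]/(f), i.e. z^(7/q) ≠ 1 for each prime q | 7.
z^(1) mod f = z.
None equal 1, so z has full order 7; f is primitive.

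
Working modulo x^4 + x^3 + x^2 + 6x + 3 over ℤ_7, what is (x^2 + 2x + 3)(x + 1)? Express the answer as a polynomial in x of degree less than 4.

x^3 + 3x^2 + 5x + 3

Multiply in ℤ_7[x]: (x^2 + 2x + 3)·(x + 1) = x^3 + 3x^2 + 5x + 3.
Reduced: x^3 + 3x^2 + 5x + 3.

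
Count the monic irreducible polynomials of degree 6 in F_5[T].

2580

The number of monic irreducibles of degree 6 over GF(5) is (1/6)·Σ_{d∣6} μ(6/d) 5^d.
Divisors of 6: 1, 2, 3, 6; μ(6/d) for each: 1, -1, -1, 1.
Σ = 5^1 − 5^2 − 5^3 + 5^6 = 15480.
N = 15480/6 = 2580.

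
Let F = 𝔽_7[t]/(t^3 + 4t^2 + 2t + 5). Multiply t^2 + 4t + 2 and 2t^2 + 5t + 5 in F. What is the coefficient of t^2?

5

Multiply in 𝔽_7[t]: (t^2 + 4t + 2)·(2t^2 + 5t + 5) = 2t^4 + 6t^3 + t^2 + 2t + 3.
Reduce using t^3 ≡ 3t^2 + 5t + 2 (mod t^3 + 4t^2 + 2t + 5).
Reduced: 5t^2 + 3t + 6.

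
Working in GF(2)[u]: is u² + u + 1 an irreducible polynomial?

Write g(u) = u² + u + 1.
Check for roots in GF(2): g(0) = 1; g(1) = 1.
No roots. A degree-2 polynomial over a field with no linear factor is irreducible.

Yes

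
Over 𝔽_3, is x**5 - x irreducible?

Write P(x) = x**5 - x.
Check for roots in 𝔽_3: P(0) = 0 → root; P(1) = 0 → root; P(2) = 0 → root.
P(0) = 0, so (x) divides P(x); P is reducible.

No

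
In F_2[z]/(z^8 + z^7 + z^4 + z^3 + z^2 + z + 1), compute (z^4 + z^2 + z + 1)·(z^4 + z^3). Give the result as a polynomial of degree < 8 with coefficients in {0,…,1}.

Multiply in F_2[z]: (z^4 + z^2 + z + 1)·(z^4 + z^3) = z^8 + z^7 + z^6 + z^3.
Reduce using z^8 ≡ z^7 + z^4 + z^3 + z^2 + z + 1 (mod z^8 + z^7 + z^4 + z^3 + z^2 + z + 1).
Reduced: z^6 + z^4 + z^2 + z + 1.

z^6 + z^4 + z^2 + z + 1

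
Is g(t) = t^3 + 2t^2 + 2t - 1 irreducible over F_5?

No

Check for roots in F_5: g(0) = 4; g(1) = 4; g(2) = 4; g(3) = 0 → root; g(4) = 3.
g(3) = 0, so (t − 3) divides g(t); g is reducible.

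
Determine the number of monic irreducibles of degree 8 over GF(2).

30

By the necklace-counting formula, N_2(8) = (1/8) Σ_{d|8} μ(8/d)·2^d.
Divisors of 8: 1, 2, 4, 8; μ(8/d) for each: 0, 0, -1, 1.
Σ = − 2^4 + 2^8 = 240.
N = 240/8 = 30.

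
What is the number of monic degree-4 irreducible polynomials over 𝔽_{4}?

60

Gauss's count: N_{4}(4) = (1/4) Σ_{d|4} μ(4/d)·4^d.
Divisors of 4: 1, 2, 4; μ(4/d) for each: 0, -1, 1.
Σ = − 4^2 + 4^4 = 240.
N = 240/4 = 60.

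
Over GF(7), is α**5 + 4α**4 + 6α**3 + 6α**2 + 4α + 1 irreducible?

No

Write P(α) = α**5 + 4α**4 + 6α**3 + 6α**2 + 4α + 1.
Check for roots in GF(7): P(0) = 1; P(1) = 1; P(2) = 2; P(3) = 5; P(4) = 4; P(5) = 1; P(6) = 0 → root.
P(6) = 0, so (α − 6) divides P(α); P is reducible.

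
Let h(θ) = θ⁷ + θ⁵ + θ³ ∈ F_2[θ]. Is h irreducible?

No

Check for roots in F_2: h(0) = 0 → root; h(1) = 1.
h(0) = 0, so (θ) divides h(θ); h is reducible.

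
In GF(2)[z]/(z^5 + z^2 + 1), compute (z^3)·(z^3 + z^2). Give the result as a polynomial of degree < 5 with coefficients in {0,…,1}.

Multiply in GF(2)[z]: (z^3)·(z^3 + z^2) = z^6 + z^5.
Reduce using z^5 ≡ z^2 + 1 (mod z^5 + z^2 + 1).
Reduced: z^3 + z^2 + z + 1.

z^3 + z^2 + z + 1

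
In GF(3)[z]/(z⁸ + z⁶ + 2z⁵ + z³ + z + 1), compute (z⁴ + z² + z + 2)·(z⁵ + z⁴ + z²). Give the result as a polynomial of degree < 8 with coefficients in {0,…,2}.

z^5 + 2z^4 + z^2 + z + 2

Multiply in GF(3)[z]: (z⁴ + z² + z + 2)·(z⁵ + z⁴ + z²) = z⁹ + z⁸ + z⁷ + z³ + 2z².
Reduce using z⁸ ≡ 2z⁶ + z⁵ + 2z³ + 2z + 2 (mod z⁸ + z⁶ + 2z⁵ + z³ + z + 1).
Reduced: z⁵ + 2z⁴ + z² + z + 2.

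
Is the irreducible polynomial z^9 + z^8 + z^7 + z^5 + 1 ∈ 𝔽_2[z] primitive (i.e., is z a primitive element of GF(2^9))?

No

Write f(z) = z^9 + z^8 + z^7 + z^5 + 1.
|GF(2^9)^×| = 2^9 − 1 = 511. Prime factorization: 511 = 7·73.
f is primitive ⇔ z has order 511 in GF(2)[z]/(f), i.e. z^(511/q) ≠ 1 for each prime q | 511.
z^(73) mod f = 1
z^(7) mod f = z^7.
Since z^(73) = 1, the order of z divides 73 < 511; not primitive.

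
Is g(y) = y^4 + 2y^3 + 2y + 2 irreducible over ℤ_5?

Yes

Check for roots in ℤ_5: g(0) = 2; g(1) = 2; g(2) = 3; g(3) = 3; g(4) = 4.
No roots, so no linear factors.
Degree-2 irreducible divisors: test the 10 monic irreducibles of degree 2 over GF(5).
None of them divide g (all give nonzero remainder).
No irreducible factor of degree ≤ 2 exists, so g is irreducible over GF(5).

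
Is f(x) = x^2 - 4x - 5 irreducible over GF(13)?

No

Check each element of GF(13) for a root: f(0)=8, f(1)=5, f(2)=4, f(3)=5, f(4)=8, f(5)=0, f(6)=7, f(7)=3, f(8)=1, f(9)=1, f(10)=3, f(11)=7, f(12)=0.
f(5) = 0, so (x − 5) divides f(x); f is reducible.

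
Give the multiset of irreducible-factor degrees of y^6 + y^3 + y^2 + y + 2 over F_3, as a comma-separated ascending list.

1, 1, 2, 2

Write f(y) = y^6 + y^3 + y^2 + y + 2.
Roots in F_3: f(0) = 2; f(1) = 0 → root; f(2) = 2.
Linear factors from roots: (y + 2).
Complete factorization: f(y) = (y + 2)^2·(y^2 + 1)·(y^2 + 2y + 2).
Factor degrees with multiplicity: 1 + 1 + 2 + 2 = 6.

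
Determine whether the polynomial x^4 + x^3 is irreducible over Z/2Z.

No

Write m(x) = x^4 + x^3.
Check for roots in Z/2Z: m(0) = 0 → root; m(1) = 0 → root.
m(0) = 0, so (x) divides m(x); m is reducible.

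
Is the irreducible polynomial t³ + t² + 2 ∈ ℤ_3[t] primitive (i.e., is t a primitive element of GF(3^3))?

Write f(t) = t³ + t² + 2.
|GF(3^3)^×| = 3^3 − 1 = 26. Prime factorization: 26 = 2·13.
f is primitive ⇔ t has order 26 in GF(3)[t]/(f), i.e. t^(26/q) ≠ 1 for each prime q | 26.
t^(13) mod f = 1
t^(2) mod f = t².
Since t^(13) = 1, the order of t divides 13 < 26; not primitive.

No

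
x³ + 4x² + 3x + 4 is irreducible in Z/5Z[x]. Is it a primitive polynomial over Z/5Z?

Write f(x) = x³ + 4x² + 3x + 4.
|GF(5^3)^×| = 5^3 − 1 = 124. Prime factorization: 124 = 2^2·31.
f is primitive ⇔ x has order 124 in GF(5)[x]/(f), i.e. x^(124/q) ≠ 1 for each prime q | 124.
x^(62) mod f = 1
x^(4) mod f = 3x² + 3x + 1.
Since x^(62) = 1, the order of x divides 62 < 124; not primitive.

No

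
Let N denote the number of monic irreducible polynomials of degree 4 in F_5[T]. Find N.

The number of monic irreducibles of degree 4 over GF(5) is (1/4)·Σ_{d∣4} μ(4/d) 5^d.
Divisors of 4: 1, 2, 4; μ(4/d) for each: 0, -1, 1.
Σ = − 5^2 + 5^4 = 600.
N = 600/4 = 150.

150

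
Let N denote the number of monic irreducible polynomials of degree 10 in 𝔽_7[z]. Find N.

By the necklace-counting formula, N_7(10) = (1/10) Σ_{d|10} μ(10/d)·7^d.
Divisors of 10: 1, 2, 5, 10; μ(10/d) for each: 1, -1, -1, 1.
Σ = 7^1 − 7^2 − 7^5 + 7^10 = 282458400.
N = 282458400/10 = 28245840.

28245840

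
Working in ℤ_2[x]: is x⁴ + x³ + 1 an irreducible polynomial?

Write m(x) = x⁴ + x³ + 1.
Check for roots in ℤ_2: m(0) = 1; m(1) = 1.
No roots, so no linear factors.
Monic irreducibles of degree 2 over GF(2): x² + x + 1.
None of them divide m (all give nonzero remainder).
No irreducible factor of degree ≤ 2 exists, so m is irreducible over GF(2).

Yes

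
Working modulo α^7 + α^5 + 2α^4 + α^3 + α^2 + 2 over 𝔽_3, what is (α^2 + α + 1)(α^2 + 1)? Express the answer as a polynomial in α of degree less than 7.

Multiply in 𝔽_3[α]: (α^2 + α + 1)·(α^2 + 1) = α^4 + α^3 + 2α^2 + α + 1.
Reduced: α^4 + α^3 + 2α^2 + α + 1.

α^4 + α^3 + 2α^2 + α + 1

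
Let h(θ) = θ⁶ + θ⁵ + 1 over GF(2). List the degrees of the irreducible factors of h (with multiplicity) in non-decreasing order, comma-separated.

6

Roots in GF(2): h(0) = 1; h(1) = 1.
Complete factorization: h(θ) = (θ⁶ + θ⁵ + 1).
Factor degrees with multiplicity: 6 = 6.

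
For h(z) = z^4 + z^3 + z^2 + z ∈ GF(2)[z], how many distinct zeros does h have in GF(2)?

2

Evaluate at each of the 2 elements of GF(2):
h(0) = 0 → root; h(1) = 0 → root.
Roots: {0, 1}.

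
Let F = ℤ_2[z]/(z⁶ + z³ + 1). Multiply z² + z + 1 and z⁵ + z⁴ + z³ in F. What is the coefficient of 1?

Multiply in ℤ_2[z]: (z² + z + 1)·(z⁵ + z⁴ + z³) = z⁷ + z⁵ + z³.
Reduce using z⁶ ≡ z³ + 1 (mod z⁶ + z³ + 1).
Reduced: z⁵ + z⁴ + z³ + z.

0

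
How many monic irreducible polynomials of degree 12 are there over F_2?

335

x^(2^12) − x is the product of all monic irreducibles of degree dividing 12; Möbius inversion gives N = (1/12) Σ μ(12/d)·2^d.
Divisors of 12: 1, 2, 3, 4, 6, 12; μ(12/d) for each: 0, 1, 0, -1, -1, 1.
Σ = 2^2 − 2^4 − 2^6 + 2^12 = 4020.
N = 4020/12 = 335.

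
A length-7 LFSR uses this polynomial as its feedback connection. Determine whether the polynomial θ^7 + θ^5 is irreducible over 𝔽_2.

Write m(θ) = θ^7 + θ^5.
Check for roots in 𝔽_2: m(0) = 0 → root; m(1) = 0 → root.
m(0) = 0, so (θ) divides m(θ); m is reducible.

No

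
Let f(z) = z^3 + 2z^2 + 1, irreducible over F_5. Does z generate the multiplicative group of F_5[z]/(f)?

No

|GF(5^3)^×| = 5^3 − 1 = 124. Prime factorization: 124 = 2^2·31.
f is primitive ⇔ z has order 124 in GF(5)[z]/(f), i.e. z^(124/q) ≠ 1 for each prime q | 124.
z^(62) mod f = 1
z^(4) mod f = 4z^2 + 4z + 2.
Since z^(62) = 1, the order of z divides 62 < 124; not primitive.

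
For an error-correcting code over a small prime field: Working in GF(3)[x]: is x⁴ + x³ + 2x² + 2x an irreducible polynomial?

Write g(x) = x⁴ + x³ + 2x² + 2x.
Check for roots in GF(3): g(0) = 0 → root; g(1) = 0 → root; g(2) = 0 → root.
g(0) = 0, so (x) divides g(x); g is reducible.

No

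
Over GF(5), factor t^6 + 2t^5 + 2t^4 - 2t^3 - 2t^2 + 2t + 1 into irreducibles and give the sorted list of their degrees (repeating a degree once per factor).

1, 2, 3

Write g(t) = t^6 + 2t^5 + 2t^4 - 2t^3 - 2t^2 + 2t + 1.
Roots in GF(5): g(0) = 1; g(1) = 4; g(2) = 1; g(3) = 2; g(4) = 0 → root.
Linear factors from roots: (t + 1).
Complete factorization: g(t) = (t + 1)·(t^2 + t + 2)·(t^3 - t - 2).
Factor degrees with multiplicity: 1 + 2 + 3 = 6.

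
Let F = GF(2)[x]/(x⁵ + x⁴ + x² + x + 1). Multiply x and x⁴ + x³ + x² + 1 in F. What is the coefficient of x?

0

Multiply in GF(2)[x]: (x)·(x⁴ + x³ + x² + 1) = x⁵ + x⁴ + x³ + x.
Reduce using x⁵ ≡ x⁴ + x² + x + 1 (mod x⁵ + x⁴ + x² + x + 1).
Reduced: x³ + x² + 1.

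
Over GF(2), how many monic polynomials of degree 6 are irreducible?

x^(2^6) − x is the product of all monic irreducibles of degree dividing 6; Möbius inversion gives N = (1/6) Σ μ(6/d)·2^d.
Divisors of 6: 1, 2, 3, 6; μ(6/d) for each: 1, -1, -1, 1.
Σ = 2^1 − 2^2 − 2^3 + 2^6 = 54.
N = 54/6 = 9.

9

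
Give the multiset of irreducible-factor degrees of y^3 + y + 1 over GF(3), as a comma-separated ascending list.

1, 2

Write g(y) = y^3 + y + 1.
Roots in GF(3): g(0) = 1; g(1) = 0 → root; g(2) = 2.
Linear factors from roots: (y - 1).
Complete factorization: g(y) = (y - 1)·(y^2 + y - 1).
Factor degrees with multiplicity: 1 + 2 = 3.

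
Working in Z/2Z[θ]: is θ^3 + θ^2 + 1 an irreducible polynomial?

Write f(θ) = θ^3 + θ^2 + 1.
Check for roots in Z/2Z: f(0) = 1; f(1) = 1.
No roots. A degree-3 polynomial over a field with no linear factor is irreducible.

Yes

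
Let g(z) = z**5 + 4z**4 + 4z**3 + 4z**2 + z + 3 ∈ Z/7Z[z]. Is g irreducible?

Check for roots in Z/7Z: g(0) = 3; g(1) = 3; g(2) = 2; g(3) = 3; g(4) = 2; g(5) = 3; g(6) = 5.
No roots, so no linear factors.
Degree-2 irreducible divisors: test the 21 monic irreducibles of degree 2 over GF(7).
None of them divide g (all give nonzero remainder).
No irreducible factor of degree ≤ 2 exists, so g is irreducible over GF(7).

Yes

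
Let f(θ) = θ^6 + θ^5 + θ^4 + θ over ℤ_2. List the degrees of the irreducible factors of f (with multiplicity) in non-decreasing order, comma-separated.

Roots in ℤ_2: f(0) = 0 → root; f(1) = 0 → root.
Linear factors from roots: (θ), (θ + 1).
Complete factorization: f(θ) = (θ)·(θ + 1)^2·(θ^3 + θ^2 + 1).
Factor degrees with multiplicity: 1 + 1 + 1 + 3 = 6.

1, 1, 1, 3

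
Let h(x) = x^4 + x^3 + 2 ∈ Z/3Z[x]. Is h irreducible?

Yes

Check for roots in Z/3Z: h(0) = 2; h(1) = 1; h(2) = 2.
No roots, so no linear factors.
Monic irreducibles of degree 2 over GF(3): x^2 + 1, x^2 + x + 2, x^2 + 2x + 2.
None of them divide h (all give nonzero remainder).
No irreducible factor of degree ≤ 2 exists, so h is irreducible over GF(3).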